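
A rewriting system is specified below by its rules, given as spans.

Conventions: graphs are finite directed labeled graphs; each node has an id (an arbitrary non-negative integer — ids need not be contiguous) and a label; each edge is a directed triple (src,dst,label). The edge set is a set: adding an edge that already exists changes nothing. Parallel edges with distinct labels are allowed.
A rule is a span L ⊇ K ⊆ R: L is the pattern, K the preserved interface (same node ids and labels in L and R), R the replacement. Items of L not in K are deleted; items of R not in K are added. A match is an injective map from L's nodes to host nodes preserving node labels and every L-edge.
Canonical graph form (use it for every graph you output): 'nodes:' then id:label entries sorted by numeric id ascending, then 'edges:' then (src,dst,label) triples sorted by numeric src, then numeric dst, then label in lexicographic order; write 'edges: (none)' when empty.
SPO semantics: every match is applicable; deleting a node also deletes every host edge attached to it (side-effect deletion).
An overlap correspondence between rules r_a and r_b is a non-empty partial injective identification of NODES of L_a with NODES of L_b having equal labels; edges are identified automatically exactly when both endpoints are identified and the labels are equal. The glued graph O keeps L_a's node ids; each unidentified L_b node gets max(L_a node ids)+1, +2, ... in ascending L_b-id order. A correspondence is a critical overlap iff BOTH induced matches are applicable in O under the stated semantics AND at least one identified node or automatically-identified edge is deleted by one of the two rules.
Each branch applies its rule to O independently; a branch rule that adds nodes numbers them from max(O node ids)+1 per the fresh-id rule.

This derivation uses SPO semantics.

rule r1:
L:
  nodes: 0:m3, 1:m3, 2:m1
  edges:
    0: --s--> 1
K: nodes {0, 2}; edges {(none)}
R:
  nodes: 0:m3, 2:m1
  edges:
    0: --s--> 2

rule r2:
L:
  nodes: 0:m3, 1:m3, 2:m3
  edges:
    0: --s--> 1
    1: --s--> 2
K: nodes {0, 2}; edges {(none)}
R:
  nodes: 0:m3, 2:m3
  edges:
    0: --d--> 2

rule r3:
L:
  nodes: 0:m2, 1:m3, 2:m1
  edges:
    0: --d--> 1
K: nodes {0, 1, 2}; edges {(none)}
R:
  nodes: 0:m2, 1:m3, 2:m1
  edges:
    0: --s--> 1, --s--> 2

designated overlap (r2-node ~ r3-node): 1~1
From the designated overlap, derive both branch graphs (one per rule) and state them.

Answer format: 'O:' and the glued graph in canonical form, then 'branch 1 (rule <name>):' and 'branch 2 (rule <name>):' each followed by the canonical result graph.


O:
nodes: 0:m3, 1:m3, 2:m3, 3:m2, 4:m1
edges: (0,1,s); (1,2,s); (3,1,d)
branch 1 (rule r2):
nodes: 0:m3, 2:m3, 3:m2, 4:m1
edges: (0,2,d)
branch 2 (rule r3):
nodes: 0:m3, 1:m3, 2:m3, 3:m2, 4:m1
edges: (0,1,s); (1,2,s); (3,1,s); (3,4,s)


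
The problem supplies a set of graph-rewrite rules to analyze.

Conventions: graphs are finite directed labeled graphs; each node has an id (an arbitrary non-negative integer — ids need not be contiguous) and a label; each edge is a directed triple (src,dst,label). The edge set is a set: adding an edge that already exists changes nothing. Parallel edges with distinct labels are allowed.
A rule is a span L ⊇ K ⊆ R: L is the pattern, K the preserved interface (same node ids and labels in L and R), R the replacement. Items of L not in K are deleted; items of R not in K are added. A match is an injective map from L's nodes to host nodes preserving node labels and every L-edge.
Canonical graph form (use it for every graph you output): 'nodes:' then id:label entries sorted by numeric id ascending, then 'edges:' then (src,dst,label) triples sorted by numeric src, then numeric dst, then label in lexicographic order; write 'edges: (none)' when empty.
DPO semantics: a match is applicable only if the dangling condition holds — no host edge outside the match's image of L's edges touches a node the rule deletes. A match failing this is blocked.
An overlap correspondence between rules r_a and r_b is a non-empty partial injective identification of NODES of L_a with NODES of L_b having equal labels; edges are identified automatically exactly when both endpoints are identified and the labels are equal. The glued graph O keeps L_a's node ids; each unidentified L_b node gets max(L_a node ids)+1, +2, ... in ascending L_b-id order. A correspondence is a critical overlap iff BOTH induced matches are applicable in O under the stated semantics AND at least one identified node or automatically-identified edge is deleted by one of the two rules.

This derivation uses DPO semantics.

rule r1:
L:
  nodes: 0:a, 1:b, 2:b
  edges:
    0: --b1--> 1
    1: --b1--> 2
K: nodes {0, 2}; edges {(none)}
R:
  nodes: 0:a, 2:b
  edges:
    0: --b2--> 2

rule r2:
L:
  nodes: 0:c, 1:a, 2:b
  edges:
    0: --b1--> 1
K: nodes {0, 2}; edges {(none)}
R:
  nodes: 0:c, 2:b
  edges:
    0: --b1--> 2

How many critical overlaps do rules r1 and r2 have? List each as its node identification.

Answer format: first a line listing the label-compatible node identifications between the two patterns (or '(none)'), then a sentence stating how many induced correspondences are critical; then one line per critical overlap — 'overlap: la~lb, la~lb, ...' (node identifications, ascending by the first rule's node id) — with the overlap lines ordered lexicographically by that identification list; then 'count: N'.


label-compatible node identifications between L(r1) and L(r2): 0~1, 1~2, 2~2
1 of the induced correspondences is a critical overlap of r1 and r2.
overlap: 1~2
count: 1


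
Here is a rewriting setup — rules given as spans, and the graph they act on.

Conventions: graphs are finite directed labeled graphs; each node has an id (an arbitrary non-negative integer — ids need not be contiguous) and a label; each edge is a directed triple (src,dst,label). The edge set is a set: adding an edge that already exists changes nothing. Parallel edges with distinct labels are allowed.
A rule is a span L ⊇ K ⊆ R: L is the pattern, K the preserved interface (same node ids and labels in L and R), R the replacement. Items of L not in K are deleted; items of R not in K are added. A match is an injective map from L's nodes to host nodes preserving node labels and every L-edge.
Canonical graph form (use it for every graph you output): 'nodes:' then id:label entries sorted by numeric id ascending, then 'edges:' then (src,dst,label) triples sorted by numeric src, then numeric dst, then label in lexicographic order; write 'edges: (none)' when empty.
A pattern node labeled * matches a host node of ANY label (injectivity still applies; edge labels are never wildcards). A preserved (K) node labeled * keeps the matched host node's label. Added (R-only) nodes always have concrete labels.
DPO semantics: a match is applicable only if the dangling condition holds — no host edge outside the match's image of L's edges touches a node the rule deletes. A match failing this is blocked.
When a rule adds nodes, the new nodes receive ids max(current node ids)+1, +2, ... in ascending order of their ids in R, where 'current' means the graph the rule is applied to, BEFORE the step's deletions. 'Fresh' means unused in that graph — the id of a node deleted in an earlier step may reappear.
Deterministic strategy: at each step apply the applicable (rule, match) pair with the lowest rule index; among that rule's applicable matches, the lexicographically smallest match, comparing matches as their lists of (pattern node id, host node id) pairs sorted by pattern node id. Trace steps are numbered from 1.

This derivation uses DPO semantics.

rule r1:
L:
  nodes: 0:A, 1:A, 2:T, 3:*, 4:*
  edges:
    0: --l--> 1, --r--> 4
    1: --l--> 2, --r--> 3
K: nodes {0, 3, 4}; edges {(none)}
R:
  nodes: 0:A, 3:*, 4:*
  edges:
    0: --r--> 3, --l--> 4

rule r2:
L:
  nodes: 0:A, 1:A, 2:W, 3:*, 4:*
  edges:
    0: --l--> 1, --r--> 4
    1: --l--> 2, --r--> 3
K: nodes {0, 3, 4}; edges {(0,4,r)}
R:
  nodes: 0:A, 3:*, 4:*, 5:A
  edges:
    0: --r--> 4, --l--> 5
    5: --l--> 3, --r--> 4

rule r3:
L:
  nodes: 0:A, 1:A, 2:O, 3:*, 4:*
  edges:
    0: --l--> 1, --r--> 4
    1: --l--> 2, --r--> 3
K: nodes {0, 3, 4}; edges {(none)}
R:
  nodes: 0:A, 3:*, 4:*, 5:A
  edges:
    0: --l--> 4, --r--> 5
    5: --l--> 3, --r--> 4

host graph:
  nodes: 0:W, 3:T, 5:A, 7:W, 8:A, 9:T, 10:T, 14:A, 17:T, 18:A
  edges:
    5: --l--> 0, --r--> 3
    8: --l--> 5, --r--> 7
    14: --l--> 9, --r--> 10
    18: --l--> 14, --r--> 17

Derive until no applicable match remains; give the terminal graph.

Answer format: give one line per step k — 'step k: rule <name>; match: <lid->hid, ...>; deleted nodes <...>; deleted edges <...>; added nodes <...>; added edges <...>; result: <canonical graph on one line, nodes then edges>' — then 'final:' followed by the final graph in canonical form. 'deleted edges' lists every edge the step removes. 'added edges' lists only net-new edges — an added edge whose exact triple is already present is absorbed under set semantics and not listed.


step 1: rule r1; match: 0->18, 1->14, 2->9, 3->10, 4->17; deleted nodes 9, 14; deleted edges (14,9,l); (14,10,r); (18,14,l); (18,17,r); added nodes (none); added edges (18,10,r); (18,17,l); result: nodes: 0:W, 3:T, 5:A, 7:W, 8:A, 10:T, 17:T, 18:A edges: (5,0,l); (5,3,r); (8,5,l); (8,7,r); (18,10,r); (18,17,l)
step 2: rule r2; match: 0->8, 1->5, 2->0, 3->3, 4->7; deleted nodes 0, 5; deleted edges (5,0,l); (5,3,r); (8,5,l); added nodes 19; added edges (8,19,l); (19,3,l); (19,7,r); result: nodes: 3:T, 7:W, 8:A, 10:T, 17:T, 18:A, 19:A edges: (8,7,r); (8,19,l); (18,10,r); (18,17,l); (19,3,l); (19,7,r)
final:
nodes: 3:T, 7:W, 8:A, 10:T, 17:T, 18:A, 19:A
edges: (8,7,r); (8,19,l); (18,10,r); (18,17,l); (19,3,l); (19,7,r)


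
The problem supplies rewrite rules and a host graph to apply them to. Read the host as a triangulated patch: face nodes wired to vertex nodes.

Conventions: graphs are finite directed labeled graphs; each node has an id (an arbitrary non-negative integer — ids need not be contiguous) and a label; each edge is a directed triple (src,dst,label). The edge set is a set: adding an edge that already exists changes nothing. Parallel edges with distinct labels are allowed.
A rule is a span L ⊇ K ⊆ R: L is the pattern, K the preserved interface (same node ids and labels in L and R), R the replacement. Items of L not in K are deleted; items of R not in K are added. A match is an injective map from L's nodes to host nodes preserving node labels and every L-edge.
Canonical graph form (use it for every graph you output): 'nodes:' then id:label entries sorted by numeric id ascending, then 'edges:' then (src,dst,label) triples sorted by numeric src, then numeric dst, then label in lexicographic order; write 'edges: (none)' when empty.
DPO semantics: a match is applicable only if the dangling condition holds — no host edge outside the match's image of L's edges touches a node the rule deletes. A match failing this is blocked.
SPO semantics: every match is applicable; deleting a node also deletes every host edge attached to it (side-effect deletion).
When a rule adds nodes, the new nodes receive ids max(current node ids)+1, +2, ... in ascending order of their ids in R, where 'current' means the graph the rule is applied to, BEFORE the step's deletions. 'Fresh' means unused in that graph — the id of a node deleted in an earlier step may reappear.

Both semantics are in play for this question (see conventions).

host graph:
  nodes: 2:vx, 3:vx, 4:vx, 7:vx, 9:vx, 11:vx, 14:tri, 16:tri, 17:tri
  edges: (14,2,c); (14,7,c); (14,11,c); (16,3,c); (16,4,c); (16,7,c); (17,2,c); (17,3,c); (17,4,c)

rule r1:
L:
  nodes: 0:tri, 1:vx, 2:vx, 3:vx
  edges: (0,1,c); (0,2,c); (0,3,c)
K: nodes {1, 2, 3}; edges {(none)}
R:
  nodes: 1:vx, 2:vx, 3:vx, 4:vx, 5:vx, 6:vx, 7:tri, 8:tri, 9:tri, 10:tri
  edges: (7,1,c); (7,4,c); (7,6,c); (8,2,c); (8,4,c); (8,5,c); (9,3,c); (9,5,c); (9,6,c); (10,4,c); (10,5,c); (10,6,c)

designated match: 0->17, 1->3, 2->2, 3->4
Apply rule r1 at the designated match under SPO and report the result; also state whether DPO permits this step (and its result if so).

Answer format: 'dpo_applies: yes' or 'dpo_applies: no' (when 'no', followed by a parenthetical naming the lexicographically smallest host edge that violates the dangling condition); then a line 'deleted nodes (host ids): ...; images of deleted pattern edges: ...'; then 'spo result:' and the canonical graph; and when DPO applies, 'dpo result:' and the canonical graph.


dpo_applies: yes
deleted nodes (host ids): 17; images of deleted pattern edges: (17,2,c); (17,3,c); (17,4,c)
spo result:
nodes: 2:vx, 3:vx, 4:vx, 7:vx, 9:vx, 11:vx, 14:tri, 16:tri, 18:vx, 19:vx, 20:vx, 21:tri, 22:tri, 23:tri, 24:tri
edges: (14,2,c); (14,7,c); (14,11,c); (16,3,c); (16,4,c); (16,7,c); (21,3,c); (21,18,c); (21,20,c); (22,2,c); (22,18,c); (22,19,c); (23,4,c); (23,19,c); (23,20,c); (24,18,c); (24,19,c); (24,20,c)
dpo result:
nodes: 2:vx, 3:vx, 4:vx, 7:vx, 9:vx, 11:vx, 14:tri, 16:tri, 18:vx, 19:vx, 20:vx, 21:tri, 22:tri, 23:tri, 24:tri
edges: (14,2,c); (14,7,c); (14,11,c); (16,3,c); (16,4,c); (16,7,c); (21,3,c); (21,18,c); (21,20,c); (22,2,c); (22,18,c); (22,19,c); (23,4,c); (23,19,c); (23,20,c); (24,18,c); (24,19,c); (24,20,c)


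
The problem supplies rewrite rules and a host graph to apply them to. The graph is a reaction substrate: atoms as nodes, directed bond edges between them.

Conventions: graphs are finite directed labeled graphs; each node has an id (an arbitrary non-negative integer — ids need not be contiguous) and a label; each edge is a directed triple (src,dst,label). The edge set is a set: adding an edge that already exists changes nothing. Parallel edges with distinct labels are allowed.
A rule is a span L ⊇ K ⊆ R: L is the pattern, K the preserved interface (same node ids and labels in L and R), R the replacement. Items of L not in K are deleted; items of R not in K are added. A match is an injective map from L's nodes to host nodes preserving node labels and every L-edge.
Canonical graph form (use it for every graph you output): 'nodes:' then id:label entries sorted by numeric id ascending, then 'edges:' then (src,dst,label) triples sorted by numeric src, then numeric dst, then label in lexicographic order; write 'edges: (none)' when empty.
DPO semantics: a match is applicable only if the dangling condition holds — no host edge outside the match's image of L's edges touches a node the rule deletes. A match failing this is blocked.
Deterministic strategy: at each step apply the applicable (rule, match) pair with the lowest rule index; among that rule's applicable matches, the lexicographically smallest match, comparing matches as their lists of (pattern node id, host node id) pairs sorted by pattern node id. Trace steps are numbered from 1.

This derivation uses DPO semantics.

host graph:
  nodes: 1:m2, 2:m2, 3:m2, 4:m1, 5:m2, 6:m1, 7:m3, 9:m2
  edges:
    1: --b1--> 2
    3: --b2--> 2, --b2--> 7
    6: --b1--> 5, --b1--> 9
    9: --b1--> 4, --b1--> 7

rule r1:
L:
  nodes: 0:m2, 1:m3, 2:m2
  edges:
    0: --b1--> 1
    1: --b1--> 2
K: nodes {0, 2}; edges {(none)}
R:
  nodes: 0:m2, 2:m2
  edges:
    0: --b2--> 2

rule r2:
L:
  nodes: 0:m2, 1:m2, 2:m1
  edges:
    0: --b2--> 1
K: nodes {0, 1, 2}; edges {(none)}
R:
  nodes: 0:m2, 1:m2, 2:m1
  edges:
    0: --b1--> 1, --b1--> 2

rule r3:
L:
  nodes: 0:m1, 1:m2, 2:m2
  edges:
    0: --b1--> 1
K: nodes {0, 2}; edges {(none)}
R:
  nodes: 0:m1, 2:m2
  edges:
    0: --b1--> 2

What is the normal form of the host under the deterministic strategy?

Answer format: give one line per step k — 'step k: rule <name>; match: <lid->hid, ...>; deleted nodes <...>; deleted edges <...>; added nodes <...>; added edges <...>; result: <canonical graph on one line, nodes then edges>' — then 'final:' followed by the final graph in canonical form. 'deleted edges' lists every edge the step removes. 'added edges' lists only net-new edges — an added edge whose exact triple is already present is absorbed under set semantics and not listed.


step 1: rule r2; match: 0->3, 1->2, 2->4; deleted nodes (none); deleted edges (3,2,b2); added nodes (none); added edges (3,2,b1); (3,4,b1); result: nodes: 1:m2, 2:m2, 3:m2, 4:m1, 5:m2, 6:m1, 7:m3, 9:m2 edges: (1,2,b1); (3,2,b1); (3,4,b1); (3,7,b2); (6,5,b1); (6,9,b1); (9,4,b1); (9,7,b1)
step 2: rule r3; match: 0->6, 1->5, 2->1; deleted nodes 5; deleted edges (6,5,b1); added nodes (none); added edges (6,1,b1); result: nodes: 1:m2, 2:m2, 3:m2, 4:m1, 6:m1, 7:m3, 9:m2 edges: (1,2,b1); (3,2,b1); (3,4,b1); (3,7,b2); (6,1,b1); (6,9,b1); (9,4,b1); (9,7,b1)
final:
nodes: 1:m2, 2:m2, 3:m2, 4:m1, 6:m1, 7:m3, 9:m2
edges: (1,2,b1); (3,2,b1); (3,4,b1); (3,7,b2); (6,1,b1); (6,9,b1); (9,4,b1); (9,7,b1)


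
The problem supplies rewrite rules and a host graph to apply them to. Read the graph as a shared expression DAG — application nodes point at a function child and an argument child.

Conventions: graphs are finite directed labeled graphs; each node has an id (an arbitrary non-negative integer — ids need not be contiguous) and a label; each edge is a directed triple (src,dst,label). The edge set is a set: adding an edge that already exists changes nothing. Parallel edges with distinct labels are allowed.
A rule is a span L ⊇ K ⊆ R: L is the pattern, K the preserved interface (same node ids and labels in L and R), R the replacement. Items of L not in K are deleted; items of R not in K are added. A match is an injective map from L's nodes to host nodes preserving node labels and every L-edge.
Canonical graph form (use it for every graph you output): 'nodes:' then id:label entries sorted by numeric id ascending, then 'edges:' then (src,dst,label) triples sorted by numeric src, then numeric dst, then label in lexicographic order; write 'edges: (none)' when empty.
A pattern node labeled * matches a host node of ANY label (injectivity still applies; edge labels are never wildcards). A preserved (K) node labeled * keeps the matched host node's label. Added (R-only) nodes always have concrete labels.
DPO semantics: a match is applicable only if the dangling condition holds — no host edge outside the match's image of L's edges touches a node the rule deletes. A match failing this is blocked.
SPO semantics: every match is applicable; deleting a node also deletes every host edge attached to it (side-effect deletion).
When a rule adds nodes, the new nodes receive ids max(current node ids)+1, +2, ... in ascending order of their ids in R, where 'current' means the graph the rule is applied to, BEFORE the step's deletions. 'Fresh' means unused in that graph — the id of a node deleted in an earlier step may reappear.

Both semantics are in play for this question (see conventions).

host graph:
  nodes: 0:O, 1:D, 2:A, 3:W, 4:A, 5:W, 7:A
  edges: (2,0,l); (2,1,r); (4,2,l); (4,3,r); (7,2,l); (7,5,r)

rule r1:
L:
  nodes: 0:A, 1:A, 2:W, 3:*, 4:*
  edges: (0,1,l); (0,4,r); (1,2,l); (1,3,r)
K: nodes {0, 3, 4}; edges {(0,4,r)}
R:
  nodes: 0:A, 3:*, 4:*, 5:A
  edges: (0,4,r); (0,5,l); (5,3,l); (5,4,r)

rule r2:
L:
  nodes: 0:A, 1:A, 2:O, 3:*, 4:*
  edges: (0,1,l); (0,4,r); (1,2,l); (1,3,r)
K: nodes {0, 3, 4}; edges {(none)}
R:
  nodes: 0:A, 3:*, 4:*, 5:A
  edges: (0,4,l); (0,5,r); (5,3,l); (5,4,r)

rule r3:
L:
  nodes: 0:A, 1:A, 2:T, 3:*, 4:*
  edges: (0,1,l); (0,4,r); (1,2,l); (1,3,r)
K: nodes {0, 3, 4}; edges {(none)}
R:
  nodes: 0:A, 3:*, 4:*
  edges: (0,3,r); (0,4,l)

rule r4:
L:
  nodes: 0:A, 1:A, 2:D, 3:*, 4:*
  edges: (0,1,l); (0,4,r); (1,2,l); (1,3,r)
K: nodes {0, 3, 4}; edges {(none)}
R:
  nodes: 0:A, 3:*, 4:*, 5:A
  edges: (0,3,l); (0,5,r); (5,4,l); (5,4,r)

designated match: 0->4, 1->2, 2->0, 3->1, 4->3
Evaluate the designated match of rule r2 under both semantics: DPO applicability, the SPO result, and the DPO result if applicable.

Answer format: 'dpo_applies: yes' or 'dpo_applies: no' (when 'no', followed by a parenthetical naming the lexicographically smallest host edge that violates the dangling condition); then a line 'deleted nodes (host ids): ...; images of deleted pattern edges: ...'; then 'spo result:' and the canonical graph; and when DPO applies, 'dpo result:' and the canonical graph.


dpo_applies: no
(the rule deletes node 2, which keeps host edge (7,2,l) outside the match image — the dangling condition fails, DPO blocks; SPO proceeds and side-deletes such edges)
deleted nodes (host ids): 0, 2; images of deleted pattern edges: (2,0,l); (2,1,r); (4,2,l); (4,3,r)
spo result:
nodes: 1:D, 3:W, 4:A, 5:W, 7:A, 8:A
edges: (4,3,l); (4,8,r); (7,5,r); (8,1,l); (8,3,r)


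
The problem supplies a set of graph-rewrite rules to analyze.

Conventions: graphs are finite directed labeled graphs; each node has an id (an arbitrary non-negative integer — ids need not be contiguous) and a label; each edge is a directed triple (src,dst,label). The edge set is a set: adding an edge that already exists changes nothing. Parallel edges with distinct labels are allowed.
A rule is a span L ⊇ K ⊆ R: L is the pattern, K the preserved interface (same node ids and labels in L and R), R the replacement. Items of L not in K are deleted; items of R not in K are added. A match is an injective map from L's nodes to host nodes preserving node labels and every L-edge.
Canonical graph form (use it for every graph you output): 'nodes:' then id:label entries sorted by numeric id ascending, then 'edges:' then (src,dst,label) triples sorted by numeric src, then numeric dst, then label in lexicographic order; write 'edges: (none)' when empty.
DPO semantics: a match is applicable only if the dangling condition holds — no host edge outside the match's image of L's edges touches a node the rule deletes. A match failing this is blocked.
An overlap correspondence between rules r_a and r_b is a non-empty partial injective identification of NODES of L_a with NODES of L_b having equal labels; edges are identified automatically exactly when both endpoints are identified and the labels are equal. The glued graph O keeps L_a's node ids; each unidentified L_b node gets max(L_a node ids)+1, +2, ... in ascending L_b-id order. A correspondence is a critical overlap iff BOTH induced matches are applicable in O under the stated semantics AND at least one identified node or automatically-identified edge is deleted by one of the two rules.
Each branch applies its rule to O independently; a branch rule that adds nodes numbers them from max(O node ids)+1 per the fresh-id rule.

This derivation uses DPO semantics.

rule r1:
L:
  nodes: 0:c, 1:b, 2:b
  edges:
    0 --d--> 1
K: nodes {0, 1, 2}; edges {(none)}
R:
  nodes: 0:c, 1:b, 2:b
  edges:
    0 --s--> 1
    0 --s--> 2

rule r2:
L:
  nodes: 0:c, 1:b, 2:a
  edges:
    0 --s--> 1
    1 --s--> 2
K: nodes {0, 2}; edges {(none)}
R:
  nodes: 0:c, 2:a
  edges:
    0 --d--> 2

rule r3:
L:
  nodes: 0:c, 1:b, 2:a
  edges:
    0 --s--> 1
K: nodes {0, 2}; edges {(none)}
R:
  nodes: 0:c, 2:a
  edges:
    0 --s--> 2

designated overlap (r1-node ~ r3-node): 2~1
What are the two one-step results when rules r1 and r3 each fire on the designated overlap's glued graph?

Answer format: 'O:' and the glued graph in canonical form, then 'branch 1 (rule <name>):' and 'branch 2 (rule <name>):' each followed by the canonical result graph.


O:
nodes: 0:c, 1:b, 2:b, 3:c, 4:a
edges: (0,1,d); (3,2,s)
branch 1 (rule r1):
nodes: 0:c, 1:b, 2:b, 3:c, 4:a
edges: (0,1,s); (0,2,s); (3,2,s)
branch 2 (rule r3):
nodes: 0:c, 1:b, 3:c, 4:a
edges: (0,1,d); (3,4,s)


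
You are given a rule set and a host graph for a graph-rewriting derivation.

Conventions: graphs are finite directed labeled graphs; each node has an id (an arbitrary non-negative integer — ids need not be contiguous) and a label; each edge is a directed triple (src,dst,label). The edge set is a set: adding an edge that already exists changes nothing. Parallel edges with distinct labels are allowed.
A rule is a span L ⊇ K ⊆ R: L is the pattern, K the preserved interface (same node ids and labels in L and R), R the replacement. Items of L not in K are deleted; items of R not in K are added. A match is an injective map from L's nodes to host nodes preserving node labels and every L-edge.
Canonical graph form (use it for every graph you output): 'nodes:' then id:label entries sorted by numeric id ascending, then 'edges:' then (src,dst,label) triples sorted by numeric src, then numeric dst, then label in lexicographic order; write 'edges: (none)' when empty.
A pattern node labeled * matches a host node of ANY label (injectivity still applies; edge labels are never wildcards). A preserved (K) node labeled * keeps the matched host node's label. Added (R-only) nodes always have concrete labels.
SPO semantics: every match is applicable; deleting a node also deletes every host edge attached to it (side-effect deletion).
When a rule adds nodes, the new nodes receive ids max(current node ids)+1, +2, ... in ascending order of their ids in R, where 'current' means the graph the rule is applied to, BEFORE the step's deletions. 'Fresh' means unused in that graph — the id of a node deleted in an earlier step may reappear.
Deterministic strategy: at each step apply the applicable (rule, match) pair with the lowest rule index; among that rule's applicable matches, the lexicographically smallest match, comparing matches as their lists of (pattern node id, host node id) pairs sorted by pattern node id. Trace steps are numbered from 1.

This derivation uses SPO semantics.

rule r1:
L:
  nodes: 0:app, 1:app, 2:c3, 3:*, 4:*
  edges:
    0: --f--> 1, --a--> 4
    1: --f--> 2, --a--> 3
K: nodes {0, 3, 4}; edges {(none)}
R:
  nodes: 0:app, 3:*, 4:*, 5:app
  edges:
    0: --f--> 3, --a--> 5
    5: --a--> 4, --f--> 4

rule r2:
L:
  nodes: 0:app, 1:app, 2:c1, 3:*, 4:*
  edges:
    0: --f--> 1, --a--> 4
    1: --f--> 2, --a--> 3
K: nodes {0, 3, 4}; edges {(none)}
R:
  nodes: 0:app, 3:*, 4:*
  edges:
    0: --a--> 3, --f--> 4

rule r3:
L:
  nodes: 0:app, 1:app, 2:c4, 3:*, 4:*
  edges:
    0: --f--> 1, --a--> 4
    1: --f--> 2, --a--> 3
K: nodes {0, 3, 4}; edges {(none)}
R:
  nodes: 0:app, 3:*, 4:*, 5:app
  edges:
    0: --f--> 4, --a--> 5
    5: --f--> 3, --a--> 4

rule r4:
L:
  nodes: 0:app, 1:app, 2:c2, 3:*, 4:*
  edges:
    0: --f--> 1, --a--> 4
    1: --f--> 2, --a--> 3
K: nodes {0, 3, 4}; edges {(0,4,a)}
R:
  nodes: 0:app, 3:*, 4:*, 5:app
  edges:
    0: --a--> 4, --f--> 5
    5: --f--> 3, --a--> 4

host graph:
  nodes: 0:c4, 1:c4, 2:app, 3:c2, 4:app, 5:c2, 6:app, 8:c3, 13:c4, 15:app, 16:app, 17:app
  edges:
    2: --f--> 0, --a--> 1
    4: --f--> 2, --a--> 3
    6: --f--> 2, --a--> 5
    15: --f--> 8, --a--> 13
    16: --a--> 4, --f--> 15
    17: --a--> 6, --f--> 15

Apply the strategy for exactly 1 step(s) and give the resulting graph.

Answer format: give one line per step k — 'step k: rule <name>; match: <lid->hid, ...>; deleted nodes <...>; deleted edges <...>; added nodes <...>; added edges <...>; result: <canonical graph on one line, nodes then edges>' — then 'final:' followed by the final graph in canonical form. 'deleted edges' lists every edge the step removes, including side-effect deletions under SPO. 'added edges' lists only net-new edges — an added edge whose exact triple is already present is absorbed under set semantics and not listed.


step 1: rule r1; match: 0->16, 1->15, 2->8, 3->13, 4->4; deleted nodes 8, 15; deleted edges (15,8,f); (15,13,a); (16,4,a); (16,15,f); (17,15,f); added nodes 18; added edges (16,13,f); (16,18,a); (18,4,a); (18,4,f); result: nodes: 0:c4, 1:c4, 2:app, 3:c2, 4:app, 5:c2, 6:app, 13:c4, 16:app, 17:app, 18:app edges: (2,0,f); (2,1,a); (4,2,f); (4,3,a); (6,2,f); (6,5,a); (16,13,f); (16,18,a); (17,6,a); (18,4,a); (18,4,f)
final:
nodes: 0:c4, 1:c4, 2:app, 3:c2, 4:app, 5:c2, 6:app, 13:c4, 16:app, 17:app, 18:app
edges: (2,0,f); (2,1,a); (4,2,f); (4,3,a); (6,2,f); (6,5,a); (16,13,f); (16,18,a); (17,6,a); (18,4,a); (18,4,f)


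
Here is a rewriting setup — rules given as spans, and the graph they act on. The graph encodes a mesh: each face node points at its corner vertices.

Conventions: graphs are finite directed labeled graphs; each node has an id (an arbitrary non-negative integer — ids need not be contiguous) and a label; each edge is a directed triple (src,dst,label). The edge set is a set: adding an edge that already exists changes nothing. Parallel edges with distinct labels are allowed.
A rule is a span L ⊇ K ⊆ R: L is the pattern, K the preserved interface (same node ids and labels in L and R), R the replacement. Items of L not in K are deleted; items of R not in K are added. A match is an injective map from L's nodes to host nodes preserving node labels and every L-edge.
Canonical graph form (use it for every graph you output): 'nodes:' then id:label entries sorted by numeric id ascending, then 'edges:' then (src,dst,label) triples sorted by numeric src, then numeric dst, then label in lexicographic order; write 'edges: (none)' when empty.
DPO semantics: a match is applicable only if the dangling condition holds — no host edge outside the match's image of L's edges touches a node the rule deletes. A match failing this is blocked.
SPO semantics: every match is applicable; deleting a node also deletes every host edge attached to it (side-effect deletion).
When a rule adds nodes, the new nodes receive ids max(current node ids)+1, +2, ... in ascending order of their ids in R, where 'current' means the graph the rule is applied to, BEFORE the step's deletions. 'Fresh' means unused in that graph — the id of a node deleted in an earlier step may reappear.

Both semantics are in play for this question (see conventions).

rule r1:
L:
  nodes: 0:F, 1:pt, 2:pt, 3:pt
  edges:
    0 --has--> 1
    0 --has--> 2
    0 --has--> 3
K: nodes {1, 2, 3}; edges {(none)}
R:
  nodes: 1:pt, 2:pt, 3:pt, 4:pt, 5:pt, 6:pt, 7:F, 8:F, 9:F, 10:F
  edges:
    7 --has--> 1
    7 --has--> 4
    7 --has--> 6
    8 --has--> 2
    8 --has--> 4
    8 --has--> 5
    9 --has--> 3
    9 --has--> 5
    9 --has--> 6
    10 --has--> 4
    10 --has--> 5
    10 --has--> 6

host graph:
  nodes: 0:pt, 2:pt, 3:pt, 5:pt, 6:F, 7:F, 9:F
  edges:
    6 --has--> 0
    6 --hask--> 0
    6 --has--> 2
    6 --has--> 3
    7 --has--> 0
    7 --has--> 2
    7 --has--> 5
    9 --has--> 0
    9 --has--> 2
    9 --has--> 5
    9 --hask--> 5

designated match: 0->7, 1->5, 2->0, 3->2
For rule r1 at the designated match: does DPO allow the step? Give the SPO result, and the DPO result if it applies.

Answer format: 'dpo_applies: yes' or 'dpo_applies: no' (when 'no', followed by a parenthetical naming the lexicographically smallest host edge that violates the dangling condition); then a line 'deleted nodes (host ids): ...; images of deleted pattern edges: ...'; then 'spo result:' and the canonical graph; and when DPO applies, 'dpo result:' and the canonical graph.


dpo_applies: yes
deleted nodes (host ids): 7; images of deleted pattern edges: (7,0,has); (7,2,has); (7,5,has)
spo result:
nodes: 0:pt, 2:pt, 3:pt, 5:pt, 6:F, 9:F, 10:pt, 11:pt, 12:pt, 13:F, 14:F, 15:F, 16:F
edges: (6,0,has); (6,0,hask); (6,2,has); (6,3,has); (9,0,has); (9,2,has); (9,5,has); (9,5,hask); (13,5,has); (13,10,has); (13,12,has); (14,0,has); (14,10,has); (14,11,has); (15,2,has); (15,11,has); (15,12,has); (16,10,has); (16,11,has); (16,12,has)
dpo result:
nodes: 0:pt, 2:pt, 3:pt, 5:pt, 6:F, 9:F, 10:pt, 11:pt, 12:pt, 13:F, 14:F, 15:F, 16:F
edges: (6,0,has); (6,0,hask); (6,2,has); (6,3,has); (9,0,has); (9,2,has); (9,5,has); (9,5,hask); (13,5,has); (13,10,has); (13,12,has); (14,0,has); (14,10,has); (14,11,has); (15,2,has); (15,11,has); (15,12,has); (16,10,has); (16,11,has); (16,12,has)


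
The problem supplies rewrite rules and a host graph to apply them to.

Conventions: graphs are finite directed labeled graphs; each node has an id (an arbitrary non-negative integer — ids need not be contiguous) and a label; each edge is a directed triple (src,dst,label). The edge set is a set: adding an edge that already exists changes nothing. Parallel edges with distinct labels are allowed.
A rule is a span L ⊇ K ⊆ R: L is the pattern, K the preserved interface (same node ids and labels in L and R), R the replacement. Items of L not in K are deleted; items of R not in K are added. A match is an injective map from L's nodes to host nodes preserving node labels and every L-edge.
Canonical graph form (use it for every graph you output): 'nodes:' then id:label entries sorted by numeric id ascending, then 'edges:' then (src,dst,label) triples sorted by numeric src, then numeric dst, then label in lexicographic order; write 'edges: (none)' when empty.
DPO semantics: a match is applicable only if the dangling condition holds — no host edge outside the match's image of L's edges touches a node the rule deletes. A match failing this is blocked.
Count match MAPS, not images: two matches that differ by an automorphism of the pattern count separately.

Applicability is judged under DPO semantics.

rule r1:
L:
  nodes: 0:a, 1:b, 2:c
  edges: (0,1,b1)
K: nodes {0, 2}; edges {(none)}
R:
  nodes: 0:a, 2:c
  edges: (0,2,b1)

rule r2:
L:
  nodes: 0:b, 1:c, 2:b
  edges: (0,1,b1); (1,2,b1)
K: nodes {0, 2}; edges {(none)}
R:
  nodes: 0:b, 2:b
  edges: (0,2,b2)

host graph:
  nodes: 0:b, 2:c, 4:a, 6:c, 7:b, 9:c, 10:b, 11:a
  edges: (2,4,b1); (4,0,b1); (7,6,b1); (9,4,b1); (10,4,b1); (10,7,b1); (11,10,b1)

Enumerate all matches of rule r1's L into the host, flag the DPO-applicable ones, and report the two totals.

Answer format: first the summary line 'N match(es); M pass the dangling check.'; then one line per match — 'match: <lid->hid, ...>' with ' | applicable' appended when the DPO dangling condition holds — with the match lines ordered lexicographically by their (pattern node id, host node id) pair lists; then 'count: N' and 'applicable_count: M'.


6 match(es); 3 pass the dangling check.
match: 0->4, 1->0, 2->2 | applicable
match: 0->4, 1->0, 2->6 | applicable
match: 0->4, 1->0, 2->9 | applicable
match: 0->11, 1->10, 2->2
match: 0->11, 1->10, 2->6
match: 0->11, 1->10, 2->9
count: 6
applicable_count: 3


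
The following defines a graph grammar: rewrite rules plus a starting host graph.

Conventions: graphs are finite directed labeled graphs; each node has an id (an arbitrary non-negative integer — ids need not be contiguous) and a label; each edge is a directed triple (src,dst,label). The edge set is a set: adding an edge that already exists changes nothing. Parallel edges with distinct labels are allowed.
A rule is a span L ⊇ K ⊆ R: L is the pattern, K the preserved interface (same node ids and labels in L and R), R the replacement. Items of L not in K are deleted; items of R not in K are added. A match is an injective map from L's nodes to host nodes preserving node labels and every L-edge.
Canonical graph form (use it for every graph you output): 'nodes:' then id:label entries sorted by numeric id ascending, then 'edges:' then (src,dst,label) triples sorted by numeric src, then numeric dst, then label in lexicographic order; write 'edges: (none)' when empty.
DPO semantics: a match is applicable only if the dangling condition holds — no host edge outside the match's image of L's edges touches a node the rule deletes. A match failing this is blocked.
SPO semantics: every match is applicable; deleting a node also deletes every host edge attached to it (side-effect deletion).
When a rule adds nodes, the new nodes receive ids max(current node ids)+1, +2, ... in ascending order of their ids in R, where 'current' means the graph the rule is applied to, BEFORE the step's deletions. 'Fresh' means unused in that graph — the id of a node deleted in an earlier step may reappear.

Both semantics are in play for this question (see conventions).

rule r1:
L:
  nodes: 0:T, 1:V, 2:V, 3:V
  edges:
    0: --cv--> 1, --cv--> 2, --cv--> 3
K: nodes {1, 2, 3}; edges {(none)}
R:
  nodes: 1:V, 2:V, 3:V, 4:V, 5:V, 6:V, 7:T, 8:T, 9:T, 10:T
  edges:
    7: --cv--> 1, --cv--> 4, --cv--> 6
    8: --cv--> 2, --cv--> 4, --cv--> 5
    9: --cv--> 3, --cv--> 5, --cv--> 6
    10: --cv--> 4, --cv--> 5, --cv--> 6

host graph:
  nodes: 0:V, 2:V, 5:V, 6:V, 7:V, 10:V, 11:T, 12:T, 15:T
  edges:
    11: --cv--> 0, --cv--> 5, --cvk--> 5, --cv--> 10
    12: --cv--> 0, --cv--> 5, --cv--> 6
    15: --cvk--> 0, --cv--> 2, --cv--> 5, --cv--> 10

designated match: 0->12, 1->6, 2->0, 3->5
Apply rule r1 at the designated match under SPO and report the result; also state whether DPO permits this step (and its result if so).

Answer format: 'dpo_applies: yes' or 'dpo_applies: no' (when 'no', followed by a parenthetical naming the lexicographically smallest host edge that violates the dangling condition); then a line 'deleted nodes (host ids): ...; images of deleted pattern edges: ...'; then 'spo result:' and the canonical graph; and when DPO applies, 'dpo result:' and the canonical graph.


dpo_applies: yes
deleted nodes (host ids): 12; images of deleted pattern edges: (12,0,cv); (12,5,cv); (12,6,cv)
spo result:
nodes: 0:V, 2:V, 5:V, 6:V, 7:V, 10:V, 11:T, 15:T, 16:V, 17:V, 18:V, 19:T, 20:T, 21:T, 22:T
edges: (11,0,cv); (11,5,cv); (11,5,cvk); (11,10,cv); (15,0,cvk); (15,2,cv); (15,5,cv); (15,10,cv); (19,6,cv); (19,16,cv); (19,18,cv); (20,0,cv); (20,16,cv); (20,17,cv); (21,5,cv); (21,17,cv); (21,18,cv); (22,16,cv); (22,17,cv); (22,18,cv)
dpo result:
nodes: 0:V, 2:V, 5:V, 6:V, 7:V, 10:V, 11:T, 15:T, 16:V, 17:V, 18:V, 19:T, 20:T, 21:T, 22:T
edges: (11,0,cv); (11,5,cv); (11,5,cvk); (11,10,cv); (15,0,cvk); (15,2,cv); (15,5,cv); (15,10,cv); (19,6,cv); (19,16,cv); (19,18,cv); (20,0,cv); (20,16,cv); (20,17,cv); (21,5,cv); (21,17,cv); (21,18,cv); (22,16,cv); (22,17,cv); (22,18,cv)


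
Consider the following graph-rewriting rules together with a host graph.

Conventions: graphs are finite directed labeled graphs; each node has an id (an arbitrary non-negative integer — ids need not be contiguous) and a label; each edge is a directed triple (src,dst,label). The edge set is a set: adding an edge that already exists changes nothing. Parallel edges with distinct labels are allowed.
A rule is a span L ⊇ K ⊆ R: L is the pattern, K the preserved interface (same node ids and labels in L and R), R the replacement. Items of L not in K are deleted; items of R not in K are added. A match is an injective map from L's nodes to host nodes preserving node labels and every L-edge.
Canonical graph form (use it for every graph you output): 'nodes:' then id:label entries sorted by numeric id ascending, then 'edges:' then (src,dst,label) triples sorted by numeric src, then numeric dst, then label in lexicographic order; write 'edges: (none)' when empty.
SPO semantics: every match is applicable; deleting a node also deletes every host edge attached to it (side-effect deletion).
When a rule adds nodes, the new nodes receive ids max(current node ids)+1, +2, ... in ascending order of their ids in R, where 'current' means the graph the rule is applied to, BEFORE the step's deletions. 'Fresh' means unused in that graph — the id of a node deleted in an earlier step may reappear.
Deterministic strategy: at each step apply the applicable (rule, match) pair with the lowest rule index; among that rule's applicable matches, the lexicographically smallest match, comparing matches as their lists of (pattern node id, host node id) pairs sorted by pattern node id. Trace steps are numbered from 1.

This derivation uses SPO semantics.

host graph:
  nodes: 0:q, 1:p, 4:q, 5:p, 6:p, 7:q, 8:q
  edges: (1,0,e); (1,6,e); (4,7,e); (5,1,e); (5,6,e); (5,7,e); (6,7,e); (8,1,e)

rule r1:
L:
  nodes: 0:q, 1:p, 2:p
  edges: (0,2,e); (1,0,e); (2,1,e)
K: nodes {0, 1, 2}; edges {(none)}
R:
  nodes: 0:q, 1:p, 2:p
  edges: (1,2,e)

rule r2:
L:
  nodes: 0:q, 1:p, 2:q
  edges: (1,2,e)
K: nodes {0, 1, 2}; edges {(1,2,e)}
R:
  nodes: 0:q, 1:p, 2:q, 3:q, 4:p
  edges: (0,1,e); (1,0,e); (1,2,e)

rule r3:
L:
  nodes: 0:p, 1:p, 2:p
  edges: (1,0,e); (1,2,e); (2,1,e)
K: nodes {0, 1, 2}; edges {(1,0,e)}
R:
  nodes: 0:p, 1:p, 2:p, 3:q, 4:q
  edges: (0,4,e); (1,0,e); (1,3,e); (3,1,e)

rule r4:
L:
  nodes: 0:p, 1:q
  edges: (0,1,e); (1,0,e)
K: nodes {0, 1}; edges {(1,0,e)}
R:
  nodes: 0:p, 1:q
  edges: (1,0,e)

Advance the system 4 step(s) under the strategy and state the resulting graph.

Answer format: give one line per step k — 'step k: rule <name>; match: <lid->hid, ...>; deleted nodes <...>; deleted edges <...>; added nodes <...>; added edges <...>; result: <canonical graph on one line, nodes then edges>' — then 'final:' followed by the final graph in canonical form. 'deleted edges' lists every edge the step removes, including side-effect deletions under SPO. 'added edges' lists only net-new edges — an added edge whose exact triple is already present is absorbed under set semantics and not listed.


step 1: rule r2; match: 0->0, 1->5, 2->7; deleted nodes (none); deleted edges (none); added nodes 9, 10; added edges (0,5,e); (5,0,e); result: nodes: 0:q, 1:p, 4:q, 5:p, 6:p, 7:q, 8:q, 9:q, 10:p edges: (0,5,e); (1,0,e); (1,6,e); (4,7,e); (5,0,e); (5,1,e); (5,6,e); (5,7,e); (6,7,e); (8,1,e)
step 2: rule r1; match: 0->0, 1->1, 2->5; deleted nodes (none); deleted edges (0,5,e); (1,0,e); (5,1,e); added nodes (none); added edges (1,5,e); result: nodes: 0:q, 1:p, 4:q, 5:p, 6:p, 7:q, 8:q, 9:q, 10:p edges: (1,5,e); (1,6,e); (4,7,e); (5,0,e); (5,6,e); (5,7,e); (6,7,e); (8,1,e)
step 3: rule r2; match: 0->0, 1->5, 2->7; deleted nodes (none); deleted edges (none); added nodes 11, 12; added edges (0,5,e); result: nodes: 0:q, 1:p, 4:q, 5:p, 6:p, 7:q, 8:q, 9:q, 10:p, 11:q, 12:p edges: (0,5,e); (1,5,e); (1,6,e); (4,7,e); (5,0,e); (5,6,e); (5,7,e); (6,7,e); (8,1,e)
step 4: rule r2; match: 0->0, 1->5, 2->7; deleted nodes (none); deleted edges (none); added nodes 13, 14; added edges (none); result: nodes: 0:q, 1:p, 4:q, 5:p, 6:p, 7:q, 8:q, 9:q, 10:p, 11:q, 12:p, 13:q, 14:p edges: (0,5,e); (1,5,e); (1,6,e); (4,7,e); (5,0,e); (5,6,e); (5,7,e); (6,7,e); (8,1,e)
final:
nodes: 0:q, 1:p, 4:q, 5:p, 6:p, 7:q, 8:q, 9:q, 10:p, 11:q, 12:p, 13:q, 14:p
edges: (0,5,e); (1,5,e); (1,6,e); (4,7,e); (5,0,e); (5,6,e); (5,7,e); (6,7,e); (8,1,e)
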